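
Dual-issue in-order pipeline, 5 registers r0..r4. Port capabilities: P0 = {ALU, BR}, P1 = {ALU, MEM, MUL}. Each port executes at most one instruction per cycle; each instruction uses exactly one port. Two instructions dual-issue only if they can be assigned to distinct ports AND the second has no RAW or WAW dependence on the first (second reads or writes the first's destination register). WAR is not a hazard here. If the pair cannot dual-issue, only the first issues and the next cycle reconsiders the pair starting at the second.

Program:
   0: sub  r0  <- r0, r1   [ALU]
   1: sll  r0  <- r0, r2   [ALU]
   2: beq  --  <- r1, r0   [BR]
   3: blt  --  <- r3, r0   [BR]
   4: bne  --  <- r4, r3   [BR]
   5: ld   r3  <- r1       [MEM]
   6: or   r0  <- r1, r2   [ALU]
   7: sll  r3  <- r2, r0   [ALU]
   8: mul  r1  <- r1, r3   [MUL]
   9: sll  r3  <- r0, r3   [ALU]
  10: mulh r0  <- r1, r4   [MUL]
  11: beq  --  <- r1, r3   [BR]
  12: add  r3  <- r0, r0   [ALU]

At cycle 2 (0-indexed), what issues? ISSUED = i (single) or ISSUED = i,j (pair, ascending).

ISSUED = 2

#0 head=0: sub i0 RAW+WAW r0
#1 head=1: sll i1 RAW r0
#2 head=2: beq i2 no-port BR/BR
#3 head=3: blt i3 no-port BR/BR
#4 head=4: bne;ld i4,i5 pair
#5 head=6: or i6 RAW r0
#6 head=7: sll i7 RAW r3
#7 head=8: mul;sll i8,i9 pair
#8 head=10: mulh;beq i10,i11 pair
#9 head=12: add i12 tail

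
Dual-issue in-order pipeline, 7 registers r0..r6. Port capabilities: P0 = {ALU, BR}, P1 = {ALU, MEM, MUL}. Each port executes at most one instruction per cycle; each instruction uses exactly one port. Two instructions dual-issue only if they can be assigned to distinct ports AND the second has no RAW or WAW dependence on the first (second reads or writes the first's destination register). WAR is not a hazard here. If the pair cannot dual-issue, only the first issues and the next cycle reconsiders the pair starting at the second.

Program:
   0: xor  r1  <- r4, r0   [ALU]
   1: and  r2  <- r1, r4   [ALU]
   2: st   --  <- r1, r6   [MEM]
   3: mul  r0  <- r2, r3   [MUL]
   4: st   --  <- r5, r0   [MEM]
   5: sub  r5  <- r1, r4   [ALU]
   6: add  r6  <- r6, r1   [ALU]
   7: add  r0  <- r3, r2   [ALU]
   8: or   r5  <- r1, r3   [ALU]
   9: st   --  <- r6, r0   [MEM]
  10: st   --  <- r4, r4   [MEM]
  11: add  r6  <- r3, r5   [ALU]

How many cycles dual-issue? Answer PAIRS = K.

PAIRS = 5

[0] i0  xor  -- RAW r1
[1] i1+i2  and+st  -- pair
[2] i3  mul  -- no-port MUL/MEM
[3] i4+i5  st+sub  -- pair
[4] i6+i7  add+add  -- pair
[5] i8+i9  or+st  -- pair
[6] i10+i11  st+add  -- pair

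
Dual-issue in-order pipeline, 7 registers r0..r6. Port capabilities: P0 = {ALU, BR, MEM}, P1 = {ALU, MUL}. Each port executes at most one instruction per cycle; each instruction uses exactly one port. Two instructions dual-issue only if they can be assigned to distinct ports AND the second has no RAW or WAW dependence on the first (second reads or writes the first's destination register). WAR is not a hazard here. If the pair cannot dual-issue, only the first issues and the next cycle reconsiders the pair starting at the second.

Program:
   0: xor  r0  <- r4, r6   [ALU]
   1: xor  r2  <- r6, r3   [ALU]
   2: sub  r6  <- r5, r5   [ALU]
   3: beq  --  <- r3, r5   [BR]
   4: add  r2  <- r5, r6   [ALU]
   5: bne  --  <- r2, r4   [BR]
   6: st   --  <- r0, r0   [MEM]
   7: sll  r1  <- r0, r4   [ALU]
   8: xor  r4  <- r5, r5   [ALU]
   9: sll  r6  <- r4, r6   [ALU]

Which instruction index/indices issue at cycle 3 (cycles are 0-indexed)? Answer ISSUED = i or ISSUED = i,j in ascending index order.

ISSUED = 5

[0] i0,i1  xor;xor  -- 2-wide
[1] i2,i3  sub;beq  -- 2-wide
[2] i4  add  -- RAW r2
[3] i5  bne  -- no-port BR/MEM
[4] i6,i7  st;sll  -- 2-wide
[5] i8  xor  -- RAW r4
[6] i9  sll  -- tail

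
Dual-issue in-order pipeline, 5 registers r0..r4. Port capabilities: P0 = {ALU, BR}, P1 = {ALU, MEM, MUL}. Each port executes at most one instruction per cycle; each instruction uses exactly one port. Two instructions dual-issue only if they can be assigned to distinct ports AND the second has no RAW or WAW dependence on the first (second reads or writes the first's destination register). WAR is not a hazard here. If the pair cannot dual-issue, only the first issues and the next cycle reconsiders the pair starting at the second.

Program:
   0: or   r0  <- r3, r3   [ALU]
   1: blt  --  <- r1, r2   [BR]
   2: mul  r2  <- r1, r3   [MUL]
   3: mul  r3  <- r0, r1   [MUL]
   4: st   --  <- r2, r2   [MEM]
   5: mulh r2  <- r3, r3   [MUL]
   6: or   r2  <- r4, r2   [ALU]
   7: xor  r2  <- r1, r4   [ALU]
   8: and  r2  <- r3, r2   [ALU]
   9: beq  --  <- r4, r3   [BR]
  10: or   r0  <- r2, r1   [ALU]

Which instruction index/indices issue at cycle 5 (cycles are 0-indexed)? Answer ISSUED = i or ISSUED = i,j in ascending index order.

ISSUED = 6

#0 head=0: or+blt i0/i1 pair
#1 head=2: mul i2 no-port MUL/MUL
#2 head=3: mul i3 no-port MUL/MEM
#3 head=4: st i4 no-port MEM/MUL
#4 head=5: mulh i5 RAW+WAW r2
#5 head=6: or i6 WAW r2
#6 head=7: xor i7 RAW+WAW r2
#7 head=8: and+beq i8/i9 pair
#8 head=10: or i10 tail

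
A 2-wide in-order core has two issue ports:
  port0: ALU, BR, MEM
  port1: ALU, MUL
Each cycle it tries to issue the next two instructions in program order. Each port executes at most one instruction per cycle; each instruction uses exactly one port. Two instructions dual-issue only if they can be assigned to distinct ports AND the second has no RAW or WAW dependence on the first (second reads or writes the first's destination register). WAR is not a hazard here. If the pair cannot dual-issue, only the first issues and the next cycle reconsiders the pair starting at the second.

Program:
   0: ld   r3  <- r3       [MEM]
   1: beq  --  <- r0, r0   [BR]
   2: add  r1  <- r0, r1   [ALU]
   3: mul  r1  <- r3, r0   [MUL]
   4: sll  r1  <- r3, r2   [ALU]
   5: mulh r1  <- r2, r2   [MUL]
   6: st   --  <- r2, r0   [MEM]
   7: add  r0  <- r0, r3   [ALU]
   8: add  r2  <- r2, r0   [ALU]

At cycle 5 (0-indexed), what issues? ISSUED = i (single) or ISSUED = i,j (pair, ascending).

ISSUED = 7

#0 head=0: ld.MEM i0 no-port MEM/BR
#1 head=1: beq.BR;add.ALU i1+i2 2-wide
#2 head=3: mul.MUL i3 WAW r1
#3 head=4: sll.ALU i4 WAW r1
#4 head=5: mulh.MUL;st.MEM i5+i6 2-wide
#5 head=7: add.ALU i7 RAW r0
#6 head=8: add.ALU i8 tail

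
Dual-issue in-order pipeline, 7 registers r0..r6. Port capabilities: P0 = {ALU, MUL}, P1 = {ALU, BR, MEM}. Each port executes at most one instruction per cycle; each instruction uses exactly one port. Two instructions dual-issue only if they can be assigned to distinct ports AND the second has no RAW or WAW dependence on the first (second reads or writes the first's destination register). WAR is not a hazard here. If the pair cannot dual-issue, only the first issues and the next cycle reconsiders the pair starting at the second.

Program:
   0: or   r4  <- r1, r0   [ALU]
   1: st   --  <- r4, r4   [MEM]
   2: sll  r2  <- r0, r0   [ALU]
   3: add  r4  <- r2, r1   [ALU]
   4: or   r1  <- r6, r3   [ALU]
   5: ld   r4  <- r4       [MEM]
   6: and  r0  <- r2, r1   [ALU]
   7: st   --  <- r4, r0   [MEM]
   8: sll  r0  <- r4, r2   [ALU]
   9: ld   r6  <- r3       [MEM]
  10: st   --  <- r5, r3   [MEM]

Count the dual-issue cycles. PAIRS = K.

  cy0 -> i0 (or) RAW r4
  cy1 -> i1+i2 (st+sll) 2-wide
  cy2 -> i3+i4 (add+or) 2-wide
  cy3 -> i5+i6 (ld+and) 2-wide
  cy4 -> i7+i8 (st+sll) 2-wide
  cy5 -> i9 (ld) no-port MEM/MEM
  cy6 -> i10 (st) tail

PAIRS = 4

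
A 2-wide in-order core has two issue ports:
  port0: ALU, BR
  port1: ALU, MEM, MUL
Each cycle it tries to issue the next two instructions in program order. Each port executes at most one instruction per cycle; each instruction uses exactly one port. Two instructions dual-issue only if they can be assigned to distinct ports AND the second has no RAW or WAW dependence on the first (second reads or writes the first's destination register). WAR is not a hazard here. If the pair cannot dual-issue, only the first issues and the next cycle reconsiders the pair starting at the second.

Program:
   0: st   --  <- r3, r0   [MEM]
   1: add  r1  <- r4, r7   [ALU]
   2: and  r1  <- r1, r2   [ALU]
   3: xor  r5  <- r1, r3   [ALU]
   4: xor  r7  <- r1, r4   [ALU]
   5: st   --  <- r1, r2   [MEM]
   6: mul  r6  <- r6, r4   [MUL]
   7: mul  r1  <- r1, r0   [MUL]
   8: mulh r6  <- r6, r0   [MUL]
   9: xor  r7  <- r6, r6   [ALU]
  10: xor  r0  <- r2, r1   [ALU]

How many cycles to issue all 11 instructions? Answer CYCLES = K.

CYCLES = 8

c0: i0/i1 st.MEM;add.ALU  dual
c1: i2 and.ALU  RAW r1
c2: i3/i4 xor.ALU;xor.ALU  dual
c3: i5 st.MEM  no-port MEM/MUL
c4: i6 mul.MUL  no-port MUL/MUL
c5: i7 mul.MUL  no-port MUL/MUL
c6: i8 mulh.MUL  RAW r6
c7: i9/i10 xor.ALU;xor.ALU  dual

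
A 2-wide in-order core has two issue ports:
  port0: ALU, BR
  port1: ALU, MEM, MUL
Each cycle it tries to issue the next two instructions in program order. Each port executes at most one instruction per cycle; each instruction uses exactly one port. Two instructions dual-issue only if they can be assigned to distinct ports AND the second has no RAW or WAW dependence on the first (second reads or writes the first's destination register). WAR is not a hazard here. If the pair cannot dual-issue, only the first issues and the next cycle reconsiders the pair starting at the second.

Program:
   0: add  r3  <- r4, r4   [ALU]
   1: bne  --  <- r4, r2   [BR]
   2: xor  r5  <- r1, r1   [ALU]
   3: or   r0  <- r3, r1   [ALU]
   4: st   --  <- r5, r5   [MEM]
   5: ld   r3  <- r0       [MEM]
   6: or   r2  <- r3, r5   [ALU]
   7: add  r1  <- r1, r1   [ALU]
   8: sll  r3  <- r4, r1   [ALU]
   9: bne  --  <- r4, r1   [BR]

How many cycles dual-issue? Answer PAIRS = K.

PAIRS = 4

0. add.ALU+bne.BR @i0+i1  | dual
1. xor.ALU+or.ALU @i2+i3  | dual
2. st.MEM @i4  | no-port MEM/MEM
3. ld.MEM @i5  | RAW r3
4. or.ALU+add.ALU @i6+i7  | dual
5. sll.ALU+bne.BR @i8+i9  | dual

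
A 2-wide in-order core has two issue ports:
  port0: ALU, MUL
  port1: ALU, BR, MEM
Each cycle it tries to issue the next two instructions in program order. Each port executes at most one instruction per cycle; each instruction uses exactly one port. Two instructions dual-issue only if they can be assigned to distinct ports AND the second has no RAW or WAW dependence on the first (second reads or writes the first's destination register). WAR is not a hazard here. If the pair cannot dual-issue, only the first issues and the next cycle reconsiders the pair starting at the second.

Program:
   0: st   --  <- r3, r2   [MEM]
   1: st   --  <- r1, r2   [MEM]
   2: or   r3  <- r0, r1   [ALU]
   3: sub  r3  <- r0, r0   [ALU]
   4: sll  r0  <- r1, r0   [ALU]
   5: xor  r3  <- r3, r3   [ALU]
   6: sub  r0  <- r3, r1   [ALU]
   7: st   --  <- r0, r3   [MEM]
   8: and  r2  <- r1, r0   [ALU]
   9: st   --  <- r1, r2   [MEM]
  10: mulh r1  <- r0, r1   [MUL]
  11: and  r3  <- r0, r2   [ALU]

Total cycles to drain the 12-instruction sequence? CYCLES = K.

c0: i0 st.MEM  no-port MEM/MEM
c1: i1/i2 st.MEM;or.ALU  2-wide
c2: i3/i4 sub.ALU;sll.ALU  2-wide
c3: i5 xor.ALU  RAW r3
c4: i6 sub.ALU  RAW r0
c5: i7/i8 st.MEM;and.ALU  2-wide
c6: i9/i10 st.MEM;mulh.MUL  2-wide
c7: i11 and.ALU  tail

CYCLES = 8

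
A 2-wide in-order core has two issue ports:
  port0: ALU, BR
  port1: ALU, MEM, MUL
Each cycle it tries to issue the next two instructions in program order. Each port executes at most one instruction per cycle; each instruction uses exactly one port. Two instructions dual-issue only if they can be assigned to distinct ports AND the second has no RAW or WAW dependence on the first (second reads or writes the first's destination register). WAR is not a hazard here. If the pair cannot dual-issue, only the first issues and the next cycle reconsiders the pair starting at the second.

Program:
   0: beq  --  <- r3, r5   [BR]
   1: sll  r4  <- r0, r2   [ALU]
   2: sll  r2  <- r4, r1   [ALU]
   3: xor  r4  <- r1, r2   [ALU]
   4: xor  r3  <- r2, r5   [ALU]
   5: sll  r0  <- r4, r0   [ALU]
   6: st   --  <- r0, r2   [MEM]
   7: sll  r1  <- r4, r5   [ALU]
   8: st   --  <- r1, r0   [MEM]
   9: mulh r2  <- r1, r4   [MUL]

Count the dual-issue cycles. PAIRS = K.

PAIRS = 3

[0] i0+i1  beq.BR+sll.ALU  -- pair
[1] i2  sll.ALU  -- RAW r2
[2] i3+i4  xor.ALU+xor.ALU  -- pair
[3] i5  sll.ALU  -- RAW r0
[4] i6+i7  st.MEM+sll.ALU  -- pair
[5] i8  st.MEM  -- no-port MEM/MUL
[6] i9  mulh.MUL  -- tail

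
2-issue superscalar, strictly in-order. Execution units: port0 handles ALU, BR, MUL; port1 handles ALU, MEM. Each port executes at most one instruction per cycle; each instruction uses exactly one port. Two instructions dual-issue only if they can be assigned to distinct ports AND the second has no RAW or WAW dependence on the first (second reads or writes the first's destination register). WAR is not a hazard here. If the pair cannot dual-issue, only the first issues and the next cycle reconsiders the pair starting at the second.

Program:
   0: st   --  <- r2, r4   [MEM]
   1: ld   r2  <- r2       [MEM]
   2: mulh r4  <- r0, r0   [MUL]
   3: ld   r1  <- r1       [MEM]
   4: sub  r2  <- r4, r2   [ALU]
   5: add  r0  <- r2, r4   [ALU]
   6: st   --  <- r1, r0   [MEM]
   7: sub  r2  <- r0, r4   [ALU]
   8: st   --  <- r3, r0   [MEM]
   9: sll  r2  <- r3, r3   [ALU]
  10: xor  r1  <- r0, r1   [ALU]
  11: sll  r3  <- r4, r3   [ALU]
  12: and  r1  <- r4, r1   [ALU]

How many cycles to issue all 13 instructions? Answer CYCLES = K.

CYCLES = 8

  cy0 -> i0 (st.MEM) no-port MEM/MEM
  cy1 -> i1,i2 (ld.MEM+mulh.MUL) 2-wide
  cy2 -> i3,i4 (ld.MEM+sub.ALU) 2-wide
  cy3 -> i5 (add.ALU) RAW r0
  cy4 -> i6,i7 (st.MEM+sub.ALU) 2-wide
  cy5 -> i8,i9 (st.MEM+sll.ALU) 2-wide
  cy6 -> i10,i11 (xor.ALU+sll.ALU) 2-wide
  cy7 -> i12 (and.ALU) tail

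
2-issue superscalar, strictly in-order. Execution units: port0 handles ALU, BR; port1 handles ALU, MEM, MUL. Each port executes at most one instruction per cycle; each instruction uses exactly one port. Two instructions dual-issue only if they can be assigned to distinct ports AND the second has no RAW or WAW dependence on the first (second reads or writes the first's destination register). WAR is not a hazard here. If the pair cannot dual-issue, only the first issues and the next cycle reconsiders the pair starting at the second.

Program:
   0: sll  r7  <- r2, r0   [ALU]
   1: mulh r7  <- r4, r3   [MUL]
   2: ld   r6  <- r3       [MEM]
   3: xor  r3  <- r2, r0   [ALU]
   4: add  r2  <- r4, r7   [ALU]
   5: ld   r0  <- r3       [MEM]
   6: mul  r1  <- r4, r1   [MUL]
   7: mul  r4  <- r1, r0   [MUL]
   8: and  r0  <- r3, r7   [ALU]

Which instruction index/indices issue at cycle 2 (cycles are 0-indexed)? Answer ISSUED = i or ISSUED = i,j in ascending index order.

[0] i0  sll  -- WAW r7
[1] i1  mulh  -- no-port MUL/MEM
[2] i2/i3  ld/xor  -- dual
[3] i4/i5  add/ld  -- dual
[4] i6  mul  -- no-port MUL/MUL
[5] i7/i8  mul/and  -- dual

ISSUED = 2,3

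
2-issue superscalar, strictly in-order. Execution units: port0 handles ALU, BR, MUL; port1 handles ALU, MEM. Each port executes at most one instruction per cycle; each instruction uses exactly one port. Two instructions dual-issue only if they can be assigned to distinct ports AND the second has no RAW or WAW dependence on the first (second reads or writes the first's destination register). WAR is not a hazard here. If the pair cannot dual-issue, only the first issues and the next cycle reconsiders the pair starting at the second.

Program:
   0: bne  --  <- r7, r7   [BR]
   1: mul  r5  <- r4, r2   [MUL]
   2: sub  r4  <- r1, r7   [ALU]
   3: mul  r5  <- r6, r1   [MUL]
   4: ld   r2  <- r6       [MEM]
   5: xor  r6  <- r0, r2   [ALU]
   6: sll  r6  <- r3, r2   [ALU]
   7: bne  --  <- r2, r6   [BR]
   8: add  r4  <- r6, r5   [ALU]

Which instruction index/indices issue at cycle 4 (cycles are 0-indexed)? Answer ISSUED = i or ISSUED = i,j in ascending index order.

ISSUED = 6

t=0 i0:bne ; no-port BR/MUL
t=1 i1,i2:mul sub ; dual
t=2 i3,i4:mul ld ; dual
t=3 i5:xor ; WAW r6
t=4 i6:sll ; RAW r6
t=5 i7,i8:bne add ; dual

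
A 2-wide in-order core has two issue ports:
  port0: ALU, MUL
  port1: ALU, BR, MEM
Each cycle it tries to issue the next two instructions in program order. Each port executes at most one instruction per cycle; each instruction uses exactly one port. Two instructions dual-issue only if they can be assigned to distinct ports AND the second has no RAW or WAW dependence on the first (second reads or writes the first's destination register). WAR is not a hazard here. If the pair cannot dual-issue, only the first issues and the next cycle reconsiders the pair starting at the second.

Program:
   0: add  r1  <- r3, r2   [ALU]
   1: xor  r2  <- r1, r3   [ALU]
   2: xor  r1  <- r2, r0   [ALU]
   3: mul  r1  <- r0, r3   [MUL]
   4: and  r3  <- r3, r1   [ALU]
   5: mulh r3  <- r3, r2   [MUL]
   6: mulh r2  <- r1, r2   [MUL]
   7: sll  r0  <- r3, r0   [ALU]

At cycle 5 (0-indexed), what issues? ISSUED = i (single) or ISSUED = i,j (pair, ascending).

  cy0 -> i0 (add.ALU) RAW r1
  cy1 -> i1 (xor.ALU) RAW r2
  cy2 -> i2 (xor.ALU) WAW r1
  cy3 -> i3 (mul.MUL) RAW r1
  cy4 -> i4 (and.ALU) RAW+WAW r3
  cy5 -> i5 (mulh.MUL) no-port MUL/MUL
  cy6 -> i6+i7 (mulh.MUL/sll.ALU) 2-wide

ISSUED = 5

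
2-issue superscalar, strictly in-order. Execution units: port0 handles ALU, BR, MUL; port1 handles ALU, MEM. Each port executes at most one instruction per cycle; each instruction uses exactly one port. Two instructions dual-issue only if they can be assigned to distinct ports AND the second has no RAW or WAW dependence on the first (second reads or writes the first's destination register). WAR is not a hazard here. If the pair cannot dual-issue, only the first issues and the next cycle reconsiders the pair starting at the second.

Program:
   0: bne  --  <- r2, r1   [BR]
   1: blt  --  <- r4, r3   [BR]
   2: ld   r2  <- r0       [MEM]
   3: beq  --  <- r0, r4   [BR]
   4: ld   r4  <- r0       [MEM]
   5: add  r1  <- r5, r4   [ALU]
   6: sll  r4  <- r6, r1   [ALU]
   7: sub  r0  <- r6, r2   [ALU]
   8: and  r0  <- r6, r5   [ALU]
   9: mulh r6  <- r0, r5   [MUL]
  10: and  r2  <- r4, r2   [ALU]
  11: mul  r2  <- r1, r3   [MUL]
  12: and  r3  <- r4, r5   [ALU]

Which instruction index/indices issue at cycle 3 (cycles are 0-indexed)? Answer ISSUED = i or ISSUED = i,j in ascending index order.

c0: i0 bne  no-port BR/BR
c1: i1,i2 blt;ld  dual
c2: i3,i4 beq;ld  dual
c3: i5 add  RAW r1
c4: i6,i7 sll;sub  dual
c5: i8 and  RAW r0
c6: i9,i10 mulh;and  dual
c7: i11,i12 mul;and  dual

ISSUED = 5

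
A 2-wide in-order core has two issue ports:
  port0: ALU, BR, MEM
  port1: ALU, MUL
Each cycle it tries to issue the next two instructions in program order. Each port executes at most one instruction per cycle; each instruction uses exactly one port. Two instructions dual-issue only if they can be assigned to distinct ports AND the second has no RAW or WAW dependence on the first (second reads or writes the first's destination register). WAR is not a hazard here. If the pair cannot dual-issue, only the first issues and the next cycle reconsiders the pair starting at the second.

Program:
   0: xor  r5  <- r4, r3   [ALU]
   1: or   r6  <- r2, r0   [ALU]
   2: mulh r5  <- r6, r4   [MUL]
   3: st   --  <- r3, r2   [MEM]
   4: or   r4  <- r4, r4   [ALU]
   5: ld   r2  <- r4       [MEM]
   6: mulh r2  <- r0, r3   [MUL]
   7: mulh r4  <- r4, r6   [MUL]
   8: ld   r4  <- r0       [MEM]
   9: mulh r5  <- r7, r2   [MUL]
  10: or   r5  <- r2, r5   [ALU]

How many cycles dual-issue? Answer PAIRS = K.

c0: i0/i1 xor or  2-wide
c1: i2/i3 mulh st  2-wide
c2: i4 or  RAW r4
c3: i5 ld  WAW r2
c4: i6 mulh  no-port MUL/MUL
c5: i7 mulh  WAW r4
c6: i8/i9 ld mulh  2-wide
c7: i10 or  tail

PAIRS = 3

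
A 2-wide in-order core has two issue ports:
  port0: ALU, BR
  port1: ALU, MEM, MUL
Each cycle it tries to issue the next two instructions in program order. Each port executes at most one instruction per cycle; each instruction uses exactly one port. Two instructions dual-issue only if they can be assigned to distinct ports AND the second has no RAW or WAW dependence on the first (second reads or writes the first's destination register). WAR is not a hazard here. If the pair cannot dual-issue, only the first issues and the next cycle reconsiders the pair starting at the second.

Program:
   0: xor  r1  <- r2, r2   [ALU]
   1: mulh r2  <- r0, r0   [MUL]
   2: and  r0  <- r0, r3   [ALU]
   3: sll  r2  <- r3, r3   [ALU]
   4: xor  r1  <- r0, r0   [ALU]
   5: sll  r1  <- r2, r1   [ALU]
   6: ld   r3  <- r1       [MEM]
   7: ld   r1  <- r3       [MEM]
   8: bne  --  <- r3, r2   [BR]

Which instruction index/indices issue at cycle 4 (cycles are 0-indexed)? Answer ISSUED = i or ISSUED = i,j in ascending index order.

ISSUED = 6

c0: i0&i1 xor.ALU+mulh.MUL  2-wide
c1: i2&i3 and.ALU+sll.ALU  2-wide
c2: i4 xor.ALU  RAW+WAW r1
c3: i5 sll.ALU  RAW r1
c4: i6 ld.MEM  no-port MEM/MEM
c5: i7&i8 ld.MEM+bne.BR  2-wide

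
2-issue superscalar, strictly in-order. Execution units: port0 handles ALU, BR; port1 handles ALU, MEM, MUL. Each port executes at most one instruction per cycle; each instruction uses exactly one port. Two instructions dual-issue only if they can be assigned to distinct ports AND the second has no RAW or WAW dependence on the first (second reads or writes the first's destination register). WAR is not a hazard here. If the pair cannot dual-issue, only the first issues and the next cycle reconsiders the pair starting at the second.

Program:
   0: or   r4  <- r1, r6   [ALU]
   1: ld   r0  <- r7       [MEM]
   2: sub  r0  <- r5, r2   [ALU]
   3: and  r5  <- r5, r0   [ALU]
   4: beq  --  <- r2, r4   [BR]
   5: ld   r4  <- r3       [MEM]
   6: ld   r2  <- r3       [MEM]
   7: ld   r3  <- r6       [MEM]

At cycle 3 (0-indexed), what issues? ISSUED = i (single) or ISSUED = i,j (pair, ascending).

c0: i0+i1 or+ld  2-wide
c1: i2 sub  RAW r0
c2: i3+i4 and+beq  2-wide
c3: i5 ld  no-port MEM/MEM
c4: i6 ld  no-port MEM/MEM
c5: i7 ld  tail

ISSUED = 5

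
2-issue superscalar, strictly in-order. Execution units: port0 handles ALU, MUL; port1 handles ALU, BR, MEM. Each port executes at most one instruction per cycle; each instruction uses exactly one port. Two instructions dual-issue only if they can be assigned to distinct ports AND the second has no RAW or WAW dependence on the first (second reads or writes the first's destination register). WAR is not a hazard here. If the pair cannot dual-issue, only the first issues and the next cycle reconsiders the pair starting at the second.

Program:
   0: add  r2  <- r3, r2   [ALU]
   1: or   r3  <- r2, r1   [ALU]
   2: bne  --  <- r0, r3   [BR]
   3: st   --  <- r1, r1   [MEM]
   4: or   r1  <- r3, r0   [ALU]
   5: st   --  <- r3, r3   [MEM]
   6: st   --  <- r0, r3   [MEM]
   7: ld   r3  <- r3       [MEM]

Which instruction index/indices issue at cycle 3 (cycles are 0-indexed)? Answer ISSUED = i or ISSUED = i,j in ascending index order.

t=0 i0:add ; RAW r2
t=1 i1:or ; RAW r3
t=2 i2:bne ; no-port BR/MEM
t=3 i3,i4:st/or ; pair
t=4 i5:st ; no-port MEM/MEM
t=5 i6:st ; no-port MEM/MEM
t=6 i7:ld ; tail

ISSUED = 3,4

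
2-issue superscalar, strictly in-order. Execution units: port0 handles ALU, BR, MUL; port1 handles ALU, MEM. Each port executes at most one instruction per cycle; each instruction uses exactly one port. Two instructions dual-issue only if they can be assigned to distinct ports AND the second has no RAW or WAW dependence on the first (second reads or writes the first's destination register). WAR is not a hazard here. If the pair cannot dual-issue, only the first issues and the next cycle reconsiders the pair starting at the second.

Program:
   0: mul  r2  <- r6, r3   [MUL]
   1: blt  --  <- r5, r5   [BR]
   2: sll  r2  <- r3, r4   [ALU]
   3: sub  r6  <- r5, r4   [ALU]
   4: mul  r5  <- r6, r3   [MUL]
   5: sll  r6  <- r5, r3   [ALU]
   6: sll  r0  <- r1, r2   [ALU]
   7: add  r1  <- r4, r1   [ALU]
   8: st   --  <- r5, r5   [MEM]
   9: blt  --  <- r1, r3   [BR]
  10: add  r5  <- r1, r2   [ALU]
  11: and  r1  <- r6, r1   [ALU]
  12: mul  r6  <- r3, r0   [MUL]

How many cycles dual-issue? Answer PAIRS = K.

t=0 i0:mul ; no-port MUL/BR
t=1 i1/i2:blt;sll ; 2-wide
t=2 i3:sub ; RAW r6
t=3 i4:mul ; RAW r5
t=4 i5/i6:sll;sll ; 2-wide
t=5 i7/i8:add;st ; 2-wide
t=6 i9/i10:blt;add ; 2-wide
t=7 i11/i12:and;mul ; 2-wide

PAIRS = 5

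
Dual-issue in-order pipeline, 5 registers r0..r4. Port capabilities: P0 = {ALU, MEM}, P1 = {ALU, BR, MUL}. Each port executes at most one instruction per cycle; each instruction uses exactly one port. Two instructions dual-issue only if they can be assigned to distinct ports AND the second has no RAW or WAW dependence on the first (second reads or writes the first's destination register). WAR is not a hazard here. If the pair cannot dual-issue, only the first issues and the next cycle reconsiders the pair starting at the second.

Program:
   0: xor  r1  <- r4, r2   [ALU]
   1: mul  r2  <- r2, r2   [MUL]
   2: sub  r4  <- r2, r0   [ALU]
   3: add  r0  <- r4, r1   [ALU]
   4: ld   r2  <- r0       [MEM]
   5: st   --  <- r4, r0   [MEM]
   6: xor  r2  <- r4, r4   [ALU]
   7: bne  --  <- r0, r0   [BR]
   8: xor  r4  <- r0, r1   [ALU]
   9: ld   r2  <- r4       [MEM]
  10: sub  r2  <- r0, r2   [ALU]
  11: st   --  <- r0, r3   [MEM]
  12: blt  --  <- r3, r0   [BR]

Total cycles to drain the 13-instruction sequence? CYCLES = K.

[0] i0&i1  xor.ALU/mul.MUL  -- dual
[1] i2  sub.ALU  -- RAW r4
[2] i3  add.ALU  -- RAW r0
[3] i4  ld.MEM  -- no-port MEM/MEM
[4] i5&i6  st.MEM/xor.ALU  -- dual
[5] i7&i8  bne.BR/xor.ALU  -- dual
[6] i9  ld.MEM  -- RAW+WAW r2
[7] i10&i11  sub.ALU/st.MEM  -- dual
[8] i12  blt.BR  -- tail

CYCLES = 9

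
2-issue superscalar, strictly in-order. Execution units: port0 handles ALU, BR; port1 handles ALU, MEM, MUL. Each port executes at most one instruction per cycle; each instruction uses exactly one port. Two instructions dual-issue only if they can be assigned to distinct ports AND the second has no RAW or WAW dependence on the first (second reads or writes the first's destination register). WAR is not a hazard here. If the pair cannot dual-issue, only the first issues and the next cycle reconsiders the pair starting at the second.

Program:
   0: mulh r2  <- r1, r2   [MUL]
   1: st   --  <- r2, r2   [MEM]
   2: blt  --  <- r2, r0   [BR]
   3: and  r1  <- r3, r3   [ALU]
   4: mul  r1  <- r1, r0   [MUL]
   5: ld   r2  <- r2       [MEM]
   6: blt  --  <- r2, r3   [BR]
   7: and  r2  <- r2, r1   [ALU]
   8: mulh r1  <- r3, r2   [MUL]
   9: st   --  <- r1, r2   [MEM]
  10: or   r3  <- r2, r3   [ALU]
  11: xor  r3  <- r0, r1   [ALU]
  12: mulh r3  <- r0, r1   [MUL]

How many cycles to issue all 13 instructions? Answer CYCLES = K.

0. mulh.MUL @i0  | no-port MUL/MEM
1. st.MEM blt.BR @i1+i2  | dual
2. and.ALU @i3  | RAW+WAW r1
3. mul.MUL @i4  | no-port MUL/MEM
4. ld.MEM @i5  | RAW r2
5. blt.BR and.ALU @i6+i7  | dual
6. mulh.MUL @i8  | no-port MUL/MEM
7. st.MEM or.ALU @i9+i10  | dual
8. xor.ALU @i11  | WAW r3
9. mulh.MUL @i12  | tail

CYCLES = 10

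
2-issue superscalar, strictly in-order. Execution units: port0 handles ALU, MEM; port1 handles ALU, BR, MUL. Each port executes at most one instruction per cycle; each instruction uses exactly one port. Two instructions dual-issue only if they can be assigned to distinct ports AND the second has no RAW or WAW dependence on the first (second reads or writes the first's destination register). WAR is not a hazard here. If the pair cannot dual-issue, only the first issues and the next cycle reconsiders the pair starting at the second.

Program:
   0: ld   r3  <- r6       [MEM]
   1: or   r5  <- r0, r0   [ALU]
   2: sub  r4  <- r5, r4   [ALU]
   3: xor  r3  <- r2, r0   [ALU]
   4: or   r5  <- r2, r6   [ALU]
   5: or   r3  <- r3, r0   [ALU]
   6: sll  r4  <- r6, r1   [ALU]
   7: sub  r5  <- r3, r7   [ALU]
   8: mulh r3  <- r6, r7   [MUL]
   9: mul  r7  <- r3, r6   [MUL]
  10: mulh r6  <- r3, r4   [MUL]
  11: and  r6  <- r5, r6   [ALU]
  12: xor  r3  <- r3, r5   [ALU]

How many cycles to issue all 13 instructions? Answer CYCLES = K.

CYCLES = 8

[0] i0/i1  ld or  -- 2-wide
[1] i2/i3  sub xor  -- 2-wide
[2] i4/i5  or or  -- 2-wide
[3] i6/i7  sll sub  -- 2-wide
[4] i8  mulh  -- no-port MUL/MUL
[5] i9  mul  -- no-port MUL/MUL
[6] i10  mulh  -- RAW+WAW r6
[7] i11/i12  and xor  -- 2-wide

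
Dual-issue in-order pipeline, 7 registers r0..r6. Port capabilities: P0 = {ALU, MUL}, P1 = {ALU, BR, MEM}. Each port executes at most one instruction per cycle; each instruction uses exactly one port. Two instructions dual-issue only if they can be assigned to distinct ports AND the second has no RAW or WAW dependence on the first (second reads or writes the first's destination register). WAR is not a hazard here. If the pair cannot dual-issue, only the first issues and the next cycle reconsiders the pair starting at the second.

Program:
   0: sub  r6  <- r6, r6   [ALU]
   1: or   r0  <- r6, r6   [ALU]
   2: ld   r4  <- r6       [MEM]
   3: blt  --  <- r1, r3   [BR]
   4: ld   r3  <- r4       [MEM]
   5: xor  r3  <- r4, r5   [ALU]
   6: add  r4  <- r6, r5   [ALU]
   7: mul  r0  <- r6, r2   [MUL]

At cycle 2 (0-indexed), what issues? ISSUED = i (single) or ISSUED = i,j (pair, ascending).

c0: i0 sub.ALU  RAW r6
c1: i1&i2 or.ALU ld.MEM  2-wide
c2: i3 blt.BR  no-port BR/MEM
c3: i4 ld.MEM  WAW r3
c4: i5&i6 xor.ALU add.ALU  2-wide
c5: i7 mul.MUL  tail

ISSUED = 3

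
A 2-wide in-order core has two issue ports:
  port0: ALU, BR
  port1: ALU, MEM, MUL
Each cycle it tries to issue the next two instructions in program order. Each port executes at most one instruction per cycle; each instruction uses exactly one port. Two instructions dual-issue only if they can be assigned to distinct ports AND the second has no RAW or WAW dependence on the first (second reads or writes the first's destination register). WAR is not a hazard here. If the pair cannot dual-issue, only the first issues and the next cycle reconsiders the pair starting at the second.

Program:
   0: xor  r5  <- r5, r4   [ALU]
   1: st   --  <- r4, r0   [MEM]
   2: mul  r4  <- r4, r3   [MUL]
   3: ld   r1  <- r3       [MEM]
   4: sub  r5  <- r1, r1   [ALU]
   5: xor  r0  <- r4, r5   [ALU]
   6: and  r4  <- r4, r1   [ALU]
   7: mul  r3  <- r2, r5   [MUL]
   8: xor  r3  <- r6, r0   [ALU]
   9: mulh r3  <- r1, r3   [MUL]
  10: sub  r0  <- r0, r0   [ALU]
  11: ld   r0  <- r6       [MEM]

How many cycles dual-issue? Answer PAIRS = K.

[0] i0+i1  xor.ALU/st.MEM  -- pair
[1] i2  mul.MUL  -- no-port MUL/MEM
[2] i3  ld.MEM  -- RAW r1
[3] i4  sub.ALU  -- RAW r5
[4] i5+i6  xor.ALU/and.ALU  -- pair
[5] i7  mul.MUL  -- WAW r3
[6] i8  xor.ALU  -- RAW+WAW r3
[7] i9+i10  mulh.MUL/sub.ALU  -- pair
[8] i11  ld.MEM  -- tail

PAIRS = 3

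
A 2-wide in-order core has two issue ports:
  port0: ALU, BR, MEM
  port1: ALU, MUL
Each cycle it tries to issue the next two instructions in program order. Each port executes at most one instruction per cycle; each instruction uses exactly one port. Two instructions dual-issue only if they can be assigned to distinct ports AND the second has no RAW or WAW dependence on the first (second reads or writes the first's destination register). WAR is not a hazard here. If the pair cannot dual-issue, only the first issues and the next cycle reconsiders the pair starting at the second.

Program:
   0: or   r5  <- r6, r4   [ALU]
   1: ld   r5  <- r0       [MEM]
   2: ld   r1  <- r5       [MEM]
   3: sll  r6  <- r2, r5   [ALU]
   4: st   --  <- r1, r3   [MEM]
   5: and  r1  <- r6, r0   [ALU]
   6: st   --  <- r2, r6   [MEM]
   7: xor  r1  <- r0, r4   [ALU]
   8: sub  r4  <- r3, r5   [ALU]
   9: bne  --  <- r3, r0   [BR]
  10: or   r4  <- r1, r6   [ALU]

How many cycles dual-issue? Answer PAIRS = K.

t=0 i0:or.ALU ; WAW r5
t=1 i1:ld.MEM ; no-port MEM/MEM
t=2 i2/i3:ld.MEM;sll.ALU ; dual
t=3 i4/i5:st.MEM;and.ALU ; dual
t=4 i6/i7:st.MEM;xor.ALU ; dual
t=5 i8/i9:sub.ALU;bne.BR ; dual
t=6 i10:or.ALU ; tail

PAIRS = 4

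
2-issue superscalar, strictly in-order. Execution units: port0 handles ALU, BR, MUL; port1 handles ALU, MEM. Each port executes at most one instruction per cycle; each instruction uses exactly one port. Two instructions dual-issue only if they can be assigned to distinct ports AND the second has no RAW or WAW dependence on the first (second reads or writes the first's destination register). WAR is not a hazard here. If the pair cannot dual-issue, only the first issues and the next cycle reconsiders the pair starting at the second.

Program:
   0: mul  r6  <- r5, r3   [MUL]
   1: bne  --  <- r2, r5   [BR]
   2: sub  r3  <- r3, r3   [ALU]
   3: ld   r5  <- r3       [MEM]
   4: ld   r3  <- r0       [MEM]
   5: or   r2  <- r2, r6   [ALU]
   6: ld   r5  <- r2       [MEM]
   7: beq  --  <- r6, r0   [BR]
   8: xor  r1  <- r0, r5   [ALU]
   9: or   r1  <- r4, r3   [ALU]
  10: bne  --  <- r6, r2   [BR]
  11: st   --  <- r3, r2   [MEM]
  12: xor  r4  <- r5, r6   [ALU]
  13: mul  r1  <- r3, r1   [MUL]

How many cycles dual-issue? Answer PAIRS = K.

  cy0 -> i0 (mul.MUL) no-port MUL/BR
  cy1 -> i1&i2 (bne.BR sub.ALU) dual
  cy2 -> i3 (ld.MEM) no-port MEM/MEM
  cy3 -> i4&i5 (ld.MEM or.ALU) dual
  cy4 -> i6&i7 (ld.MEM beq.BR) dual
  cy5 -> i8 (xor.ALU) WAW r1
  cy6 -> i9&i10 (or.ALU bne.BR) dual
  cy7 -> i11&i12 (st.MEM xor.ALU) dual
  cy8 -> i13 (mul.MUL) tail

PAIRS = 5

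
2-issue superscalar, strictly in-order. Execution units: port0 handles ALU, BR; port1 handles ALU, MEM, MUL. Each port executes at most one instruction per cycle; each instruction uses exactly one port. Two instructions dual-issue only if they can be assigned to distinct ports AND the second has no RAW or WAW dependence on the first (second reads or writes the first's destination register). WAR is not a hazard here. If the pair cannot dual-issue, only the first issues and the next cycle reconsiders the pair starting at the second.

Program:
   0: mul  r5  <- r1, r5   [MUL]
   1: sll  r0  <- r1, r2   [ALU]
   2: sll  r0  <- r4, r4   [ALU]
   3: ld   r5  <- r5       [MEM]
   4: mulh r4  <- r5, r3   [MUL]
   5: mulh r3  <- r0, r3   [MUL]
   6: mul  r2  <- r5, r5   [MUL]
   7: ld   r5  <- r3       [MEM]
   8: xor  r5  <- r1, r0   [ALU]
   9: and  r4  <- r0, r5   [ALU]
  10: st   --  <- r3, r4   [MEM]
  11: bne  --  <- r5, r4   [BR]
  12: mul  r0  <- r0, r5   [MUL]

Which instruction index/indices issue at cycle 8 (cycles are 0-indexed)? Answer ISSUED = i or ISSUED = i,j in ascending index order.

ISSUED = 10,11

0. mul.MUL sll.ALU @i0&i1  | pair
1. sll.ALU ld.MEM @i2&i3  | pair
2. mulh.MUL @i4  | no-port MUL/MUL
3. mulh.MUL @i5  | no-port MUL/MUL
4. mul.MUL @i6  | no-port MUL/MEM
5. ld.MEM @i7  | WAW r5
6. xor.ALU @i8  | RAW r5
7. and.ALU @i9  | RAW r4
8. st.MEM bne.BR @i10&i11  | pair
9. mul.MUL @i12  | tail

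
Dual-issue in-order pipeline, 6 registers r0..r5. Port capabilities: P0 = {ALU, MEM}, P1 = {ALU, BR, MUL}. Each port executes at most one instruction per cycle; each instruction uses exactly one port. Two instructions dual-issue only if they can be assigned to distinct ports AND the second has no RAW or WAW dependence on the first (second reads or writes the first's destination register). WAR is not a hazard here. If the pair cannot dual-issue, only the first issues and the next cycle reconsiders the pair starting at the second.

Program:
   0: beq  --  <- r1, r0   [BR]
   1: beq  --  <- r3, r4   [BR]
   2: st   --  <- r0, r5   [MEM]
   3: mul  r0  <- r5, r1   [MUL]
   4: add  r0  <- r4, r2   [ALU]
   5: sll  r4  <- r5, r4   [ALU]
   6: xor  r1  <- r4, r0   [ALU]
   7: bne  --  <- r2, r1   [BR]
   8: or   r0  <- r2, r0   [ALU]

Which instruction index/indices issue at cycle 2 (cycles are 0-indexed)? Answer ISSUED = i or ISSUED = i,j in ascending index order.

ISSUED = 3

[0] i0  beq.BR  -- no-port BR/BR
[1] i1/i2  beq.BR+st.MEM  -- 2-wide
[2] i3  mul.MUL  -- WAW r0
[3] i4/i5  add.ALU+sll.ALU  -- 2-wide
[4] i6  xor.ALU  -- RAW r1
[5] i7/i8  bne.BR+or.ALU  -- 2-wide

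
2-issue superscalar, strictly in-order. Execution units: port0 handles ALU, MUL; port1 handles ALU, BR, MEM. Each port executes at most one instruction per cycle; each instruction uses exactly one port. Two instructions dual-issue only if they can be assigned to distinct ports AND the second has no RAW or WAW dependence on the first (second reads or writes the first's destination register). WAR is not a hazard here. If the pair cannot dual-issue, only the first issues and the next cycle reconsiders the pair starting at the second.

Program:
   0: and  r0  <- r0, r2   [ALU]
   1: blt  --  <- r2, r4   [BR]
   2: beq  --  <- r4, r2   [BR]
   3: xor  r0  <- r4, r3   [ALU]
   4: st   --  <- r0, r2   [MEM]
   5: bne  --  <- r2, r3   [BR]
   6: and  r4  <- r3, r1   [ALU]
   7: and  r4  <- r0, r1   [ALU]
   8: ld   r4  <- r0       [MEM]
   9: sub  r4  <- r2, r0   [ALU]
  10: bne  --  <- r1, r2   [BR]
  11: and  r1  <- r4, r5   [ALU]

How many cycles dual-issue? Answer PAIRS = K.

PAIRS = 4

  cy0 -> i0&i1 (and.ALU;blt.BR) pair
  cy1 -> i2&i3 (beq.BR;xor.ALU) pair
  cy2 -> i4 (st.MEM) no-port MEM/BR
  cy3 -> i5&i6 (bne.BR;and.ALU) pair
  cy4 -> i7 (and.ALU) WAW r4
  cy5 -> i8 (ld.MEM) WAW r4
  cy6 -> i9&i10 (sub.ALU;bne.BR) pair
  cy7 -> i11 (and.ALU) tail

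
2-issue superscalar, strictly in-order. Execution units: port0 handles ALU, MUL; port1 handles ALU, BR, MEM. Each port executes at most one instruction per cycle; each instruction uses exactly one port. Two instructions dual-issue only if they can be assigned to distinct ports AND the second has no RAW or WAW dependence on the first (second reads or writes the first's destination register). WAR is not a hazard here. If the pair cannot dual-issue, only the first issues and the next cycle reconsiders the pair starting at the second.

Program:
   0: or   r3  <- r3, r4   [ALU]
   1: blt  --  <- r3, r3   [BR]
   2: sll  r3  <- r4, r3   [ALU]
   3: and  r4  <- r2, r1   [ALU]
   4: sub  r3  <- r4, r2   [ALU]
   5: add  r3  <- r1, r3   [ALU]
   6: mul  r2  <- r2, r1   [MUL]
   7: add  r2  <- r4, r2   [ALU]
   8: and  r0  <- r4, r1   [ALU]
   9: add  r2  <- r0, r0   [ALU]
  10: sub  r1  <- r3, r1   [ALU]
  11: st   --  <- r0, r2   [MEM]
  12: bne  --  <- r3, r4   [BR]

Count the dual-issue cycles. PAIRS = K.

PAIRS = 4

[0] i0  or  -- RAW r3
[1] i1/i2  blt+sll  -- pair
[2] i3  and  -- RAW r4
[3] i4  sub  -- RAW+WAW r3
[4] i5/i6  add+mul  -- pair
[5] i7/i8  add+and  -- pair
[6] i9/i10  add+sub  -- pair
[7] i11  st  -- no-port MEM/BR
[8] i12  bne  -- tail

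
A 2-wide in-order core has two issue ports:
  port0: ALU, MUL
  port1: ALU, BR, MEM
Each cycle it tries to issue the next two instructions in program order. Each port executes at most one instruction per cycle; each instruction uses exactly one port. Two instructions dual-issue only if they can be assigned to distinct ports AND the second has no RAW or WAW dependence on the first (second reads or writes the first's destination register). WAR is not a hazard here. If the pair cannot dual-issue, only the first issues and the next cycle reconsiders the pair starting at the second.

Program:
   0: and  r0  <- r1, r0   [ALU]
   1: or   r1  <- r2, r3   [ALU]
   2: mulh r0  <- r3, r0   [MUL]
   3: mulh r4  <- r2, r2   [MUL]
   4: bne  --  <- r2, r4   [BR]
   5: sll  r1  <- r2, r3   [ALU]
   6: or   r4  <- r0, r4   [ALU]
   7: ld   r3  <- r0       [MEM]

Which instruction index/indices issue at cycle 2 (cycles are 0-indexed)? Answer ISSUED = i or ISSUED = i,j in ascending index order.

  cy0 -> i0&i1 (and;or) pair
  cy1 -> i2 (mulh) no-port MUL/MUL
  cy2 -> i3 (mulh) RAW r4
  cy3 -> i4&i5 (bne;sll) pair
  cy4 -> i6&i7 (or;ld) pair

ISSUED = 3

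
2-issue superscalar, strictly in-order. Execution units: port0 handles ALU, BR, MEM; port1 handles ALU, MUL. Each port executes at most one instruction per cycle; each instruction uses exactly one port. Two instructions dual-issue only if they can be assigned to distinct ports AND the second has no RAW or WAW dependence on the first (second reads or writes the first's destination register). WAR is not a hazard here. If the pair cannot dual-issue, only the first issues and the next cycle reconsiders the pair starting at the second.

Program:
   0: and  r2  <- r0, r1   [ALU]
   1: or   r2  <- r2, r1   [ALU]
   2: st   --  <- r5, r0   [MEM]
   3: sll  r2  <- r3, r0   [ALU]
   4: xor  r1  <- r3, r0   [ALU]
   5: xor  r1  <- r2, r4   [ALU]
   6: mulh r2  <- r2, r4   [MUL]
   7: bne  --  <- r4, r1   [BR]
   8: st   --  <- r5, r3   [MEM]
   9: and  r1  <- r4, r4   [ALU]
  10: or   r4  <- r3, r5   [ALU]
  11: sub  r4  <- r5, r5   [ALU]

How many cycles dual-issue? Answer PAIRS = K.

PAIRS = 4

t=0 i0:and.ALU ; RAW+WAW r2
t=1 i1&i2:or.ALU;st.MEM ; pair
t=2 i3&i4:sll.ALU;xor.ALU ; pair
t=3 i5&i6:xor.ALU;mulh.MUL ; pair
t=4 i7:bne.BR ; no-port BR/MEM
t=5 i8&i9:st.MEM;and.ALU ; pair
t=6 i10:or.ALU ; WAW r4
t=7 i11:sub.ALU ; tail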